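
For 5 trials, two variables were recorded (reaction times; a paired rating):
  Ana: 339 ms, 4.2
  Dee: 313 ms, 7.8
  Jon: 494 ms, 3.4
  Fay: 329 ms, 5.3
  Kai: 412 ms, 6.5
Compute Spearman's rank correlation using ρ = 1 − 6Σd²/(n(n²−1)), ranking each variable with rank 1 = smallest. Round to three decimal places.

-0.700

Ranks of variable 1: 3, 1, 5, 2, 4
Ranks of variable 2: 2, 5, 1, 3, 4
d = r₁ − r₂: 1, -4, 4, -1, 0
d²: 1, 16, 16, 1, 0; Σd² = 34
ρ = 1 − 6·34/(5·24) = 1 − 204/120 = -0.700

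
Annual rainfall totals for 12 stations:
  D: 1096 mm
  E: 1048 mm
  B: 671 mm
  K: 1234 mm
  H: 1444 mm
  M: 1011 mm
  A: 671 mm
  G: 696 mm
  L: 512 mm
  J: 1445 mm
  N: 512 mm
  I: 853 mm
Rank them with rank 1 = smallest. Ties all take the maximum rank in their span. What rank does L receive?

2

Sorted (ascending): 512, 512, 671, 671, 696, 853, 1011, 1048, 1096, 1234, 1444, 1445
The 2 values of 512 occupy positions 1–2 → each gets rank 2.
The 2 values of 671 occupy positions 3–4 → each gets rank 4.
L has value 512 mm → rank 2.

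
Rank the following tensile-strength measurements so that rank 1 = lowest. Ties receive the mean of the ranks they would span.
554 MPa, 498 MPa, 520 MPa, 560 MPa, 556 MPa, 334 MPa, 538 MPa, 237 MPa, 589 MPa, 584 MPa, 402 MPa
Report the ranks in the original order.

7, 4, 5, 9, 8, 2, 6, 1, 11, 10, 3

Sorted (ascending): 237, 334, 402, 498, 520, 538, 554, 556, 560, 584, 589
No ties — each value takes its position as its rank.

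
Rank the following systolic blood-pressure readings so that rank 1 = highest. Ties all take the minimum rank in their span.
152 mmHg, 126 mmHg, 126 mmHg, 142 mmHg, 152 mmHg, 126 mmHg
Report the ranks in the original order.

Sorted (descending): 152, 152, 142, 126, 126, 126
The 2 values of 152 occupy positions 1–2 → each gets rank 1.
The 3 values of 126 occupy positions 4–6 → each gets rank 4.

1, 4, 4, 3, 1, 4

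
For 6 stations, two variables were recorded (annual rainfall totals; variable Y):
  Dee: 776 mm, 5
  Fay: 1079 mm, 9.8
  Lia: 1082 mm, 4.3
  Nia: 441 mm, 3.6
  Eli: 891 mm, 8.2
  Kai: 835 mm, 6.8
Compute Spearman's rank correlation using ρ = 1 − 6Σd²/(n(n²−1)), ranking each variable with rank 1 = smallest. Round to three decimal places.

0.429

Ranks of variable 1: 2, 5, 6, 1, 4, 3
Ranks of variable 2: 3, 6, 2, 1, 5, 4
d = r₁ − r₂: -1, -1, 4, 0, -1, -1
d²: 1, 1, 16, 0, 1, 1; Σd² = 20
ρ = 1 − 6·20/(6·35) = 1 − 120/210 = 0.429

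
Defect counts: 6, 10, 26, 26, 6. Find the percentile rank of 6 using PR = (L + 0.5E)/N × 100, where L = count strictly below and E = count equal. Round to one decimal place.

20.0

N = 5.
Strictly below 6: 0. Equal to 6: 2.
PR = (0 + 0.5·2)/5 × 100 = 20.0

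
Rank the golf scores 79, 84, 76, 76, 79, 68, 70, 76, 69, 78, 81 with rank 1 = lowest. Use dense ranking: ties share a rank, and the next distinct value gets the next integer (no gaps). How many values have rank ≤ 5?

7

Sorted (ascending): 68, 69, 70, 76, 76, 76, 78, 79, 79, 81, 84
The 3 values of 76 share dense rank 4.
The 2 values of 79 share dense rank 6.
Remaining distinct values take the next consecutive integers.
Ranks ≤ 5: {1, 2, 3, 4, 4, 4, 5} → 7 values.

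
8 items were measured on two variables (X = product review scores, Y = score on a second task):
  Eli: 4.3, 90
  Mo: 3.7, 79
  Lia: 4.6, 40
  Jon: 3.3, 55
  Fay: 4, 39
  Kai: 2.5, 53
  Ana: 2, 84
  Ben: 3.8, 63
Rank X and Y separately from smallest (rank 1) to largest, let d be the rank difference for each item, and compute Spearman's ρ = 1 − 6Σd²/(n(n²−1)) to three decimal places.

-0.238

Ranks of variable 1: 7, 4, 8, 3, 6, 2, 1, 5
Ranks of variable 2: 8, 6, 2, 4, 1, 3, 7, 5
d = r₁ − r₂: -1, -2, 6, -1, 5, -1, -6, 0
d²: 1, 4, 36, 1, 25, 1, 36, 0; Σd² = 104
ρ = 1 − 6·104/(8·63) = 1 − 624/504 = -0.238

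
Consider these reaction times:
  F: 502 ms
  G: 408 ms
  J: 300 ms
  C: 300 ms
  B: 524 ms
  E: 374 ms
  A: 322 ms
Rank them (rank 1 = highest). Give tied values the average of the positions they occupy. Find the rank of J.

Sorted (descending): 524, 502, 408, 374, 322, 300, 300
The 2 values of 300 occupy positions 6–7 → average rank (6+7)/2 = 6.5.
J has value 300 ms → rank 6.5.

6.5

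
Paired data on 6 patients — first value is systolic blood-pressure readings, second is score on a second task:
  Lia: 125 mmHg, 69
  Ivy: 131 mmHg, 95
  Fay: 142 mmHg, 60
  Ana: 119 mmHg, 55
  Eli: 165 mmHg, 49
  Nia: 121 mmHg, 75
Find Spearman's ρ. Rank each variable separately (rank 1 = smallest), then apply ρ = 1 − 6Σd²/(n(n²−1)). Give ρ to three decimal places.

Ranks of variable 1: 3, 4, 5, 1, 6, 2
Ranks of variable 2: 4, 6, 3, 2, 1, 5
d = r₁ − r₂: -1, -2, 2, -1, 5, -3
d²: 1, 4, 4, 1, 25, 9; Σd² = 44
ρ = 1 − 6·44/(6·35) = 1 − 264/210 = -0.257

-0.257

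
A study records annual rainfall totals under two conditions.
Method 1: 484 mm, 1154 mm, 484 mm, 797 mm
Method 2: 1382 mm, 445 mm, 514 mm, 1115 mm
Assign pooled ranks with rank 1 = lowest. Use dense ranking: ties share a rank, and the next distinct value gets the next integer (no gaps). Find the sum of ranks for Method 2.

16

Sorted (ascending): 445, 484, 484, 514, 797, 1115, 1154, 1382
The 2 values of 484 share dense rank 2.
Remaining distinct values take the next consecutive integers.
Method 2 values → pooled ranks: 1382→7, 445→1, 514→3, 1115→5
Rank sum = 7 + 1 + 3 + 5 = 16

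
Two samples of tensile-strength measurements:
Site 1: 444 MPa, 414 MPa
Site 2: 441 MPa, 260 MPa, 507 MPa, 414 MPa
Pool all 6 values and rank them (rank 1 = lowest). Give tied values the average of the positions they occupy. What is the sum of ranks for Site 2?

Sorted (ascending): 260, 414, 414, 441, 444, 507
The 2 values of 414 occupy positions 2–3 → average rank (2+3)/2 = 2.5.
Site 2 values → pooled ranks: 441→4, 260→1, 507→6, 414→2.5
Rank sum = 4 + 1 + 6 + 2.5 = 13.5

13.5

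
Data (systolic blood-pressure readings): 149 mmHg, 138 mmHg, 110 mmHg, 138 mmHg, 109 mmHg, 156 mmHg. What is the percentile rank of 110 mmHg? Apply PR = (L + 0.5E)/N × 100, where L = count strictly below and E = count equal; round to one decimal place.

N = 6.
Strictly below 110: 1. Equal to 110: 1.
PR = (1 + 0.5·1)/6 × 100 = 25.0

25.0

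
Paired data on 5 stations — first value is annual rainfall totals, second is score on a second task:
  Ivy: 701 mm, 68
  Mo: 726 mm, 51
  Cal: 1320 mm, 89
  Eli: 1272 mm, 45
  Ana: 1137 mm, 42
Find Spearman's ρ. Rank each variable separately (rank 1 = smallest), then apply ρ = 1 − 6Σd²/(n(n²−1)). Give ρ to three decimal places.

Ranks of variable 1: 1, 2, 5, 4, 3
Ranks of variable 2: 4, 3, 5, 2, 1
d = r₁ − r₂: -3, -1, 0, 2, 2
d²: 9, 1, 0, 4, 4; Σd² = 18
ρ = 1 − 6·18/(5·24) = 1 − 108/120 = 0.100

0.100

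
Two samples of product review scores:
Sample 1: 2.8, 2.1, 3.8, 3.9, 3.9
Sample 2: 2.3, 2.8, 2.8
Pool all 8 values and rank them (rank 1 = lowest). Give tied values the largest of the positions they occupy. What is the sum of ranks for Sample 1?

28

Sorted (ascending): 2.1, 2.3, 2.8, 2.8, 2.8, 3.8, 3.9, 3.9
The 3 values of 2.8 occupy positions 3–5 → each gets rank 5.
The 2 values of 3.9 occupy positions 7–8 → each gets rank 8.
Sample 1 values → pooled ranks: 2.8→5, 2.1→1, 3.8→6, 3.9→8, 3.9→8
Rank sum = 5 + 1 + 6 + 8 + 8 = 28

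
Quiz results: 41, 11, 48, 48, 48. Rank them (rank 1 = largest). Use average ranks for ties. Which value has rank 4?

Sorted (descending): 48, 48, 48, 41, 11
The 3 values of 48 occupy positions 1–3 → average rank 2.
Rank 4 → value 41.

41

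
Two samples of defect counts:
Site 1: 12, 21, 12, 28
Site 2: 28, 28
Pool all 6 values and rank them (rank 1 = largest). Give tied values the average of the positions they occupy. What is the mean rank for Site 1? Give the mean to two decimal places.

4.25

Sorted (descending): 28, 28, 28, 21, 12, 12
The 3 values of 28 occupy positions 1–3 → average rank 2.
The 2 values of 12 occupy positions 5–6 → average rank (5+6)/2 = 5.5.
Site 1 values → pooled ranks: 12→5.5, 21→4, 12→5.5, 28→2
Mean rank = (5.5 + 4 + 5.5 + 2) / 4 = 4.25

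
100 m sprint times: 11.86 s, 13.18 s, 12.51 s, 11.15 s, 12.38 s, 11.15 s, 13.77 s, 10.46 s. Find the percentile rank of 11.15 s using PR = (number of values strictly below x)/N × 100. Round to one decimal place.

12.5

N = 8.
Strictly below 11.15: 1. Equal to 11.15: 2.
PR = 1/8 × 100 = 12.5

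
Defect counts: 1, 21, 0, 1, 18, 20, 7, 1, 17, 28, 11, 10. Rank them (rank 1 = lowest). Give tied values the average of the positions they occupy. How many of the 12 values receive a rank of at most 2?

Sorted (ascending): 0, 1, 1, 1, 7, 10, 11, 17, 18, 20, 21, 28
The 3 values of 1 occupy positions 2–4 → average rank 3.
Ranks ≤ 2: {1} → 1 value.

1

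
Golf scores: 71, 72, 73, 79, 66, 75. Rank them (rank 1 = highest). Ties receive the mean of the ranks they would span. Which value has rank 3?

73

Sorted (descending): 79, 75, 73, 72, 71, 66
No ties — each value takes its position as its rank.
Rank 3 → value 73.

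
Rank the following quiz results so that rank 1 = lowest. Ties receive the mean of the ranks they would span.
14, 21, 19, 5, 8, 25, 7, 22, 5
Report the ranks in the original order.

Sorted (ascending): 5, 5, 7, 8, 14, 19, 21, 22, 25
The 2 values of 5 occupy positions 1–2 → average rank (1+2)/2 = 1.5.

5, 7, 6, 1.5, 4, 9, 3, 8, 1.5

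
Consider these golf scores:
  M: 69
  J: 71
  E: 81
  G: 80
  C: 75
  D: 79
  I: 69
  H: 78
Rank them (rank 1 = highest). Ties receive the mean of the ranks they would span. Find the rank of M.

7.5

Sorted (descending): 81, 80, 79, 78, 75, 71, 69, 69
The 2 values of 69 occupy positions 7–8 → average rank (7+8)/2 = 7.5.
M has value 69 → rank 7.5.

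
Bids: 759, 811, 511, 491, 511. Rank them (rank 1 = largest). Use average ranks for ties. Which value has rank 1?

Sorted (descending): 811, 759, 511, 511, 491
The 2 values of 511 occupy positions 3–4 → average rank (3+4)/2 = 3.5.
Rank 1 → value 811.

811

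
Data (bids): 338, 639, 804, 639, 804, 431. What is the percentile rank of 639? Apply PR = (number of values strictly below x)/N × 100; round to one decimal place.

33.3

N = 6.
Strictly below 639: 2. Equal to 639: 2.
PR = 2/6 × 100 = 33.3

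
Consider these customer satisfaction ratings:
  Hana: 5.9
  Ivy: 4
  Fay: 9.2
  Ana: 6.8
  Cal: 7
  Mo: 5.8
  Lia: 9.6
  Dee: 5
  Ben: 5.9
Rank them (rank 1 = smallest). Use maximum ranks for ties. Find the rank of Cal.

7

Sorted (ascending): 4, 5, 5.8, 5.9, 5.9, 6.8, 7, 9.2, 9.6
The 2 values of 5.9 occupy positions 4–5 → each gets rank 5.
Cal has value 7 → rank 7.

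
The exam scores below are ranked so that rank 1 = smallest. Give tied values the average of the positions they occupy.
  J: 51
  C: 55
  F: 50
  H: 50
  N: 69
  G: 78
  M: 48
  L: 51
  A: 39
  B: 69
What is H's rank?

Sorted (ascending): 39, 48, 50, 50, 51, 51, 55, 69, 69, 78
The 2 values of 50 occupy positions 3–4 → average rank (3+4)/2 = 3.5.
The 2 values of 51 occupy positions 5–6 → average rank (5+6)/2 = 5.5.
The 2 values of 69 occupy positions 8–9 → average rank (8+9)/2 = 8.5.
H has value 50 → rank 3.5.

3.5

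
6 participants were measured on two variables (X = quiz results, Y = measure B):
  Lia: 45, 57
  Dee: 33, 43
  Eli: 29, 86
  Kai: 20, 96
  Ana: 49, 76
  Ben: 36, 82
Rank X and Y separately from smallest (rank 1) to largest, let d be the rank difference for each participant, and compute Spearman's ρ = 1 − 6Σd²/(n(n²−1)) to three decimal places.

Ranks of variable 1: 5, 3, 2, 1, 6, 4
Ranks of variable 2: 2, 1, 5, 6, 3, 4
d = r₁ − r₂: 3, 2, -3, -5, 3, 0
d²: 9, 4, 9, 25, 9, 0; Σd² = 56
ρ = 1 − 6·56/(6·35) = 1 − 336/210 = -0.600

-0.600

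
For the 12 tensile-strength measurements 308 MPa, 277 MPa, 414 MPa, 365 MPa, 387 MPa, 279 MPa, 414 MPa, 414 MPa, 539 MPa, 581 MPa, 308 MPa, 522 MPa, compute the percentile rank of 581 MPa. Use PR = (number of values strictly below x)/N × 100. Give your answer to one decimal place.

91.7

N = 12.
Strictly below 581: 11. Equal to 581: 1.
PR = 11/12 × 100 = 91.7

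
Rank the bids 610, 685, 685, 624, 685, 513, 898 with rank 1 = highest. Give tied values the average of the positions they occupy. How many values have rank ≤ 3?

4

Sorted (descending): 898, 685, 685, 685, 624, 610, 513
The 3 values of 685 occupy positions 2–4 → average rank 3.
Ranks ≤ 3: {1, 3, 3, 3} → 4 values.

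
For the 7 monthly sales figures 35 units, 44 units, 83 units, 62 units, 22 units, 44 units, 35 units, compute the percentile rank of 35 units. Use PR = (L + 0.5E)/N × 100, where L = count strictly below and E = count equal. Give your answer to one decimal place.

28.6

N = 7.
Strictly below 35: 1. Equal to 35: 2.
PR = (1 + 0.5·2)/7 × 100 = 28.6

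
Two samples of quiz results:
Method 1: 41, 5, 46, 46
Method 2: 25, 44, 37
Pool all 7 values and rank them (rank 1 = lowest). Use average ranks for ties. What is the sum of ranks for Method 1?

Sorted (ascending): 5, 25, 37, 41, 44, 46, 46
The 2 values of 46 occupy positions 6–7 → average rank (6+7)/2 = 6.5.
Method 1 values → pooled ranks: 41→4, 5→1, 46→6.5, 46→6.5
Rank sum = 4 + 1 + 6.5 + 6.5 = 18

18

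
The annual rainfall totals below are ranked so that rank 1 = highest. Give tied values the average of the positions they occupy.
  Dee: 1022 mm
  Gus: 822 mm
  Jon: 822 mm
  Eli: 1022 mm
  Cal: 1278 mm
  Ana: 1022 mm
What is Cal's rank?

1

Sorted (descending): 1278, 1022, 1022, 1022, 822, 822
The 3 values of 1022 occupy positions 2–4 → average rank 3.
The 2 values of 822 occupy positions 5–6 → average rank (5+6)/2 = 5.5.
Cal has value 1278 mm → rank 1.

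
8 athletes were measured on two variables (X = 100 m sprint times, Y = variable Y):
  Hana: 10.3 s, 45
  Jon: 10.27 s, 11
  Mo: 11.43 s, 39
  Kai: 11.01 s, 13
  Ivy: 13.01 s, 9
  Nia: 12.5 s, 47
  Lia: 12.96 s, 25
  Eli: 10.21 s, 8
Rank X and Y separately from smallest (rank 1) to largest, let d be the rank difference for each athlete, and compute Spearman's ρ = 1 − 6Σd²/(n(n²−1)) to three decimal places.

Ranks of variable 1: 3, 2, 5, 4, 8, 6, 7, 1
Ranks of variable 2: 7, 3, 6, 4, 2, 8, 5, 1
d = r₁ − r₂: -4, -1, -1, 0, 6, -2, 2, 0
d²: 16, 1, 1, 0, 36, 4, 4, 0; Σd² = 62
ρ = 1 − 6·62/(8·63) = 1 − 372/504 = 0.262

0.262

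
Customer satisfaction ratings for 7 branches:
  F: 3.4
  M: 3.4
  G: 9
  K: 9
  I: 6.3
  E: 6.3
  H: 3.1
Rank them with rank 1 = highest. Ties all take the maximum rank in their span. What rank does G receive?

2

Sorted (descending): 9, 9, 6.3, 6.3, 3.4, 3.4, 3.1
The 2 values of 9 occupy positions 1–2 → each gets rank 2.
The 2 values of 6.3 occupy positions 3–4 → each gets rank 4.
The 2 values of 3.4 occupy positions 5–6 → each gets rank 6.
G has value 9 → rank 2.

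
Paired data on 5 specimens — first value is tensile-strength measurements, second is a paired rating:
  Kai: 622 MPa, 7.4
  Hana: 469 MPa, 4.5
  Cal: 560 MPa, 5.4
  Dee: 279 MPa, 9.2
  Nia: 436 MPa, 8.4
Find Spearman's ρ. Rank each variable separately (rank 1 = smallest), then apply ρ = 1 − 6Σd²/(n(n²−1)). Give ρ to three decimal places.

-0.600

Ranks of variable 1: 5, 3, 4, 1, 2
Ranks of variable 2: 3, 1, 2, 5, 4
d = r₁ − r₂: 2, 2, 2, -4, -2
d²: 4, 4, 4, 16, 4; Σd² = 32
ρ = 1 − 6·32/(5·24) = 1 − 192/120 = -0.600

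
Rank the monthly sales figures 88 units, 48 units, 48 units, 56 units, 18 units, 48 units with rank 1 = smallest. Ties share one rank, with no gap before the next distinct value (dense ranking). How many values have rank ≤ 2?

Sorted (ascending): 18, 48, 48, 48, 56, 88
The 3 values of 48 share dense rank 2.
Remaining distinct values take the next consecutive integers.
Ranks ≤ 2: {1, 2, 2, 2} → 4 values.

4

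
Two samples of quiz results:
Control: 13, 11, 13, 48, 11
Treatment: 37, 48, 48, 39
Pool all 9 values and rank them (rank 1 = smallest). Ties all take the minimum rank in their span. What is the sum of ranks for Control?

15

Sorted (ascending): 11, 11, 13, 13, 37, 39, 48, 48, 48
The 2 values of 11 occupy positions 1–2 → each gets rank 1.
The 2 values of 13 occupy positions 3–4 → each gets rank 3.
The 3 values of 48 occupy positions 7–9 → each gets rank 7.
Control values → pooled ranks: 13→3, 11→1, 13→3, 48→7, 11→1
Rank sum = 3 + 1 + 3 + 7 + 1 = 15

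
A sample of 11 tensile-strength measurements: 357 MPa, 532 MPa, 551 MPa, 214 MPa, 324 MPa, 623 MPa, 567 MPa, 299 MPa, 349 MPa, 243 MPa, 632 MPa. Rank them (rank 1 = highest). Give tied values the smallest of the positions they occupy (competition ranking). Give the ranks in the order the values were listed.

6, 5, 4, 11, 8, 2, 3, 9, 7, 10, 1

Sorted (descending): 632, 623, 567, 551, 532, 357, 349, 324, 299, 243, 214
No ties — each value takes its position as its rank.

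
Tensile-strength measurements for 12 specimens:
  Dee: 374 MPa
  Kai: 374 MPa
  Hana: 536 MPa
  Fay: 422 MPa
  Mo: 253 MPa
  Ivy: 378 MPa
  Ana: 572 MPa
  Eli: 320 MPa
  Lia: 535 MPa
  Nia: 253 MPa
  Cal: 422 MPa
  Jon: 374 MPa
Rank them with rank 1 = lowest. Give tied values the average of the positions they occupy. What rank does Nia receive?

Sorted (ascending): 253, 253, 320, 374, 374, 374, 378, 422, 422, 535, 536, 572
The 2 values of 253 occupy positions 1–2 → average rank (1+2)/2 = 1.5.
The 3 values of 374 occupy positions 4–6 → average rank 5.
The 2 values of 422 occupy positions 8–9 → average rank (8+9)/2 = 8.5.
Nia has value 253 MPa → rank 1.5.

1.5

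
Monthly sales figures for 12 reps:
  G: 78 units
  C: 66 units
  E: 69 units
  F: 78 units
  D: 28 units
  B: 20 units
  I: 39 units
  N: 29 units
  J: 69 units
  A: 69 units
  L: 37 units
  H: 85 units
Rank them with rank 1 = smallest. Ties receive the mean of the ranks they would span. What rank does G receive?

10.5

Sorted (ascending): 20, 28, 29, 37, 39, 66, 69, 69, 69, 78, 78, 85
The 3 values of 69 occupy positions 7–9 → average rank 8.
The 2 values of 78 occupy positions 10–11 → average rank (10+11)/2 = 10.5.
G has value 78 units → rank 10.5.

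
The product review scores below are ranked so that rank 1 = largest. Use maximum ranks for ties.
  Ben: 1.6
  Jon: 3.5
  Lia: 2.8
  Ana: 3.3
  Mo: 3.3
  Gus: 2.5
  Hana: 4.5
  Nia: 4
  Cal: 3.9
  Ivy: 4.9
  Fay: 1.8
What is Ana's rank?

Sorted (descending): 4.9, 4.5, 4, 3.9, 3.5, 3.3, 3.3, 2.8, 2.5, 1.8, 1.6
The 2 values of 3.3 occupy positions 6–7 → each gets rank 7.
Ana has value 3.3 → rank 7.

7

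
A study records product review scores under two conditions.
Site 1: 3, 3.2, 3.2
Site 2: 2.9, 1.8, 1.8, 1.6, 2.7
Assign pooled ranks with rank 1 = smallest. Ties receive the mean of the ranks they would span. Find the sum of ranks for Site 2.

15

Sorted (ascending): 1.6, 1.8, 1.8, 2.7, 2.9, 3, 3.2, 3.2
The 2 values of 1.8 occupy positions 2–3 → average rank (2+3)/2 = 2.5.
The 2 values of 3.2 occupy positions 7–8 → average rank (7+8)/2 = 7.5.
Site 2 values → pooled ranks: 2.9→5, 1.8→2.5, 1.8→2.5, 1.6→1, 2.7→4
Rank sum = 5 + 2.5 + 2.5 + 1 + 4 = 15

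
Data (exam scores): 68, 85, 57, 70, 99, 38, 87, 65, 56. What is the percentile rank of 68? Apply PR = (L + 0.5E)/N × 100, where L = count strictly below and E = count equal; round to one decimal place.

50.0

N = 9.
Strictly below 68: 4. Equal to 68: 1.
PR = (4 + 0.5·1)/9 × 100 = 50.0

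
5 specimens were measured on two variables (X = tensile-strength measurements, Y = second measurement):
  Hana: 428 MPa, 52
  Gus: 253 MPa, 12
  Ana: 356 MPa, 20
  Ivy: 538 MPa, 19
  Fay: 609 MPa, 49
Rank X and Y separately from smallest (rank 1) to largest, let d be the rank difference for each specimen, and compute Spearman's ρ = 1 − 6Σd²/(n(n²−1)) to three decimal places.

0.500

Ranks of variable 1: 3, 1, 2, 4, 5
Ranks of variable 2: 5, 1, 3, 2, 4
d = r₁ − r₂: -2, 0, -1, 2, 1
d²: 4, 0, 1, 4, 1; Σd² = 10
ρ = 1 − 6·10/(5·24) = 1 − 60/120 = 0.500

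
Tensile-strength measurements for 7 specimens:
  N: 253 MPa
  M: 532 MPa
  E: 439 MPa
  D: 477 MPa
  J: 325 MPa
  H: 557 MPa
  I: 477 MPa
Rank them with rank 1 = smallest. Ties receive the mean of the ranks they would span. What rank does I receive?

Sorted (ascending): 253, 325, 439, 477, 477, 532, 557
The 2 values of 477 occupy positions 4–5 → average rank (4+5)/2 = 4.5.
I has value 477 MPa → rank 4.5.

4.5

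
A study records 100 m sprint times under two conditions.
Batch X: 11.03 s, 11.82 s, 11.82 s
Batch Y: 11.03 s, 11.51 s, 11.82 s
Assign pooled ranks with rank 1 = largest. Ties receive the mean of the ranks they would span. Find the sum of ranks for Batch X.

9.5

Sorted (descending): 11.82, 11.82, 11.82, 11.51, 11.03, 11.03
The 3 values of 11.82 occupy positions 1–3 → average rank 2.
The 2 values of 11.03 occupy positions 5–6 → average rank (5+6)/2 = 5.5.
Batch X values → pooled ranks: 11.03→5.5, 11.82→2, 11.82→2
Rank sum = 5.5 + 2 + 2 = 9.5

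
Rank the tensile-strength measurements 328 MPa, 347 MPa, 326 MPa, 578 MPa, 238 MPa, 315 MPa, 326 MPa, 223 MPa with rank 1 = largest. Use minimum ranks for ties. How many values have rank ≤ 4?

Sorted (descending): 578, 347, 328, 326, 326, 315, 238, 223
The 2 values of 326 occupy positions 4–5 → each gets rank 4.
Ranks ≤ 4: {1, 2, 3, 4, 4} → 5 values.

5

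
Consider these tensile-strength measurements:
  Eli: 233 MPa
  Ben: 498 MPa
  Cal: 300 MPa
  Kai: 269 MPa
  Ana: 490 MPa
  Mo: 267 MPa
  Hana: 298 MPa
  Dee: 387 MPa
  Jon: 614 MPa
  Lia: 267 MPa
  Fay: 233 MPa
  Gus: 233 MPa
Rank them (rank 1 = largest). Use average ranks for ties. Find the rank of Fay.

11

Sorted (descending): 614, 498, 490, 387, 300, 298, 269, 267, 267, 233, 233, 233
The 2 values of 267 occupy positions 8–9 → average rank (8+9)/2 = 8.5.
The 3 values of 233 occupy positions 10–12 → average rank 11.
Fay has value 233 MPa → rank 11.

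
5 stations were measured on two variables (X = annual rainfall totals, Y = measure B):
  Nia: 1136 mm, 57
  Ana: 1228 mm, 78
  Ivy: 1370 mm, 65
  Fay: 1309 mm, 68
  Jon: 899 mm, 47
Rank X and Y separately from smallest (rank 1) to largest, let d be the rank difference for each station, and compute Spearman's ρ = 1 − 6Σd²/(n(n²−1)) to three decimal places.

0.600

Ranks of variable 1: 2, 3, 5, 4, 1
Ranks of variable 2: 2, 5, 3, 4, 1
d = r₁ − r₂: 0, -2, 2, 0, 0
d²: 0, 4, 4, 0, 0; Σd² = 8
ρ = 1 − 6·8/(5·24) = 1 − 48/120 = 0.600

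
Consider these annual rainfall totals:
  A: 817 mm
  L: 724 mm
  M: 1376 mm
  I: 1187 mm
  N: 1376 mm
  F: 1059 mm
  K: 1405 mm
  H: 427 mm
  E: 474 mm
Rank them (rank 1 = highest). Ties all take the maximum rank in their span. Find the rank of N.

3

Sorted (descending): 1405, 1376, 1376, 1187, 1059, 817, 724, 474, 427
The 2 values of 1376 occupy positions 2–3 → each gets rank 3.
N has value 1376 mm → rank 3.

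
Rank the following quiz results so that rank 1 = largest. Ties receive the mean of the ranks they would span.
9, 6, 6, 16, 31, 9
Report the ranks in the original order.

3.5, 5.5, 5.5, 2, 1, 3.5

Sorted (descending): 31, 16, 9, 9, 6, 6
The 2 values of 9 occupy positions 3–4 → average rank (3+4)/2 = 3.5.
The 2 values of 6 occupy positions 5–6 → average rank (5+6)/2 = 5.5.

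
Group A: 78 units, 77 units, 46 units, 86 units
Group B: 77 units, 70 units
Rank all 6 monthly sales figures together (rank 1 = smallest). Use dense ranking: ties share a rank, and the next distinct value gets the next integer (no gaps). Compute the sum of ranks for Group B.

5

Sorted (ascending): 46, 70, 77, 77, 78, 86
The 2 values of 77 share dense rank 3.
Remaining distinct values take the next consecutive integers.
Group B values → pooled ranks: 77→3, 70→2
Rank sum = 3 + 2 = 5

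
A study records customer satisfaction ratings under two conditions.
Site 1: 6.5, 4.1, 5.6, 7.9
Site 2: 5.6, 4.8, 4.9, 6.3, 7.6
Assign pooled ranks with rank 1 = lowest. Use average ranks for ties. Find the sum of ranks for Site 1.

21.5

Sorted (ascending): 4.1, 4.8, 4.9, 5.6, 5.6, 6.3, 6.5, 7.6, 7.9
The 2 values of 5.6 occupy positions 4–5 → average rank (4+5)/2 = 4.5.
Site 1 values → pooled ranks: 6.5→7, 4.1→1, 5.6→4.5, 7.9→9
Rank sum = 7 + 1 + 4.5 + 9 = 21.5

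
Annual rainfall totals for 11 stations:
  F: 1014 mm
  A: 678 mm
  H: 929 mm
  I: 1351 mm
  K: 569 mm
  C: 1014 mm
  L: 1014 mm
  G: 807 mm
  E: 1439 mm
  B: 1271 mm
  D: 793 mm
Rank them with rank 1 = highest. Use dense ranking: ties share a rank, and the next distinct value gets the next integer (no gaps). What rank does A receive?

Sorted (descending): 1439, 1351, 1271, 1014, 1014, 1014, 929, 807, 793, 678, 569
The 3 values of 1014 share dense rank 4.
Remaining distinct values take the next consecutive integers.
A has value 678 mm → rank 8.

8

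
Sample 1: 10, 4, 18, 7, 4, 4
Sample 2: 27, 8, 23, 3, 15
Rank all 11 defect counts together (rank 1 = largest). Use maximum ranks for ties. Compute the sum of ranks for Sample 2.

Sorted (descending): 27, 23, 18, 15, 10, 8, 7, 4, 4, 4, 3
The 3 values of 4 occupy positions 8–10 → each gets rank 10.
Sample 2 values → pooled ranks: 27→1, 8→6, 23→2, 3→11, 15→4
Rank sum = 1 + 6 + 2 + 11 + 4 = 24

24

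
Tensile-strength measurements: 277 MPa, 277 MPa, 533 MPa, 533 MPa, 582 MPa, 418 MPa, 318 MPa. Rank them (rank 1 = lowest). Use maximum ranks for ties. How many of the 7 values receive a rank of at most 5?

4

Sorted (ascending): 277, 277, 318, 418, 533, 533, 582
The 2 values of 277 occupy positions 1–2 → each gets rank 2.
The 2 values of 533 occupy positions 5–6 → each gets rank 6.
Ranks ≤ 5: {2, 2, 3, 4} → 4 values.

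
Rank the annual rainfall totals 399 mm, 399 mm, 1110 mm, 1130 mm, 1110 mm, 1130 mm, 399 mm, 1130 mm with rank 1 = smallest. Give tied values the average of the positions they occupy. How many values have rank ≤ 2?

3

Sorted (ascending): 399, 399, 399, 1110, 1110, 1130, 1130, 1130
The 3 values of 399 occupy positions 1–3 → average rank 2.
The 2 values of 1110 occupy positions 4–5 → average rank (4+5)/2 = 4.5.
The 3 values of 1130 occupy positions 6–8 → average rank 7.
Ranks ≤ 2: {2, 2, 2} → 3 values.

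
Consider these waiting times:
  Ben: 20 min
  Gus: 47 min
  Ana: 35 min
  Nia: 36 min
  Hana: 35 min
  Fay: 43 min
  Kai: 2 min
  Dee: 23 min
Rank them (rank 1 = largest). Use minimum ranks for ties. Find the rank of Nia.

3

Sorted (descending): 47, 43, 36, 35, 35, 23, 20, 2
The 2 values of 35 occupy positions 4–5 → each gets rank 4.
Nia has value 36 min → rank 3.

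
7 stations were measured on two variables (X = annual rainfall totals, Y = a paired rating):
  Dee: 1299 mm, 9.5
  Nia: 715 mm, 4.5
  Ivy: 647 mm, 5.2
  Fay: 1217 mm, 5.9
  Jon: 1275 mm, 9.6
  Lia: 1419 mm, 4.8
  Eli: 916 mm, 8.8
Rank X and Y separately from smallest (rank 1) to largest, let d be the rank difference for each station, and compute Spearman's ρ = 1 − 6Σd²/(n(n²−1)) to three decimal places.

0.321

Ranks of variable 1: 6, 2, 1, 4, 5, 7, 3
Ranks of variable 2: 6, 1, 3, 4, 7, 2, 5
d = r₁ − r₂: 0, 1, -2, 0, -2, 5, -2
d²: 0, 1, 4, 0, 4, 25, 4; Σd² = 38
ρ = 1 − 6·38/(7·48) = 1 − 228/336 = 0.321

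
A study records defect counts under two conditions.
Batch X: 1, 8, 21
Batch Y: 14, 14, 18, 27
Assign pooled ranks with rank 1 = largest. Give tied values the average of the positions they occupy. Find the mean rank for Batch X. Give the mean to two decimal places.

Sorted (descending): 27, 21, 18, 14, 14, 8, 1
The 2 values of 14 occupy positions 4–5 → average rank (4+5)/2 = 4.5.
Batch X values → pooled ranks: 1→7, 8→6, 21→2
Mean rank = (7 + 6 + 2) / 3 = 5.00

5.00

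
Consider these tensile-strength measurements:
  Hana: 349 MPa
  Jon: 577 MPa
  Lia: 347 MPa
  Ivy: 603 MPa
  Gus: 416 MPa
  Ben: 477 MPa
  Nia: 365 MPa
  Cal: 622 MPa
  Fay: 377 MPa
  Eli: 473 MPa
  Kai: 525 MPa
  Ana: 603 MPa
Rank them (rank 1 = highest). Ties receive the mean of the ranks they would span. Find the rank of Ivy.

Sorted (descending): 622, 603, 603, 577, 525, 477, 473, 416, 377, 365, 349, 347
The 2 values of 603 occupy positions 2–3 → average rank (2+3)/2 = 2.5.
Ivy has value 603 MPa → rank 2.5.

2.5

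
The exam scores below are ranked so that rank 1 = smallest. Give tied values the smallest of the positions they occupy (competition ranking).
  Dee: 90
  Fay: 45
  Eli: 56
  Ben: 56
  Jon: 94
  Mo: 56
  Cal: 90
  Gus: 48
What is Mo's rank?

Sorted (ascending): 45, 48, 56, 56, 56, 90, 90, 94
The 3 values of 56 occupy positions 3–5 → each gets rank 3.
The 2 values of 90 occupy positions 6–7 → each gets rank 6.
Mo has value 56 → rank 3.

3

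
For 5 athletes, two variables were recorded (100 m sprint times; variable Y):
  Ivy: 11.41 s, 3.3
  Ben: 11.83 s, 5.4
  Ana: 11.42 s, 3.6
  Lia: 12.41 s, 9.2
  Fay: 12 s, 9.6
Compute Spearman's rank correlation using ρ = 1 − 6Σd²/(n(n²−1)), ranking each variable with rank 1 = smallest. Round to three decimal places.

0.900

Ranks of variable 1: 1, 3, 2, 5, 4
Ranks of variable 2: 1, 3, 2, 4, 5
d = r₁ − r₂: 0, 0, 0, 1, -1
d²: 0, 0, 0, 1, 1; Σd² = 2
ρ = 1 − 6·2/(5·24) = 1 − 12/120 = 0.900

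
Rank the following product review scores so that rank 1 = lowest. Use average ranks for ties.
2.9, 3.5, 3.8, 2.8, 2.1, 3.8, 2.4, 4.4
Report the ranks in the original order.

Sorted (ascending): 2.1, 2.4, 2.8, 2.9, 3.5, 3.8, 3.8, 4.4
The 2 values of 3.8 occupy positions 6–7 → average rank (6+7)/2 = 6.5.

4, 5, 6.5, 3, 1, 6.5, 2, 8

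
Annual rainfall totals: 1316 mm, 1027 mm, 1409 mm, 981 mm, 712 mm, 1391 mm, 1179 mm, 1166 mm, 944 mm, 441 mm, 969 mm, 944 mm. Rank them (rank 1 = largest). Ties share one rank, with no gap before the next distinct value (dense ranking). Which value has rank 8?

Sorted (descending): 1409, 1391, 1316, 1179, 1166, 1027, 981, 969, 944, 944, 712, 441
The 2 values of 944 share dense rank 9.
Remaining distinct values take the next consecutive integers.
Rank 8 → value 969.

969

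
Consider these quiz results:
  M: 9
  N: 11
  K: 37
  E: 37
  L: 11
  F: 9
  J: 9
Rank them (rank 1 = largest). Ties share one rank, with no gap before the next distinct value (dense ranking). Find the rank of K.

1

Sorted (descending): 37, 37, 11, 11, 9, 9, 9
The 2 values of 37 share dense rank 1.
The 2 values of 11 share dense rank 2.
The 3 values of 9 share dense rank 3.
K has value 37 → rank 1.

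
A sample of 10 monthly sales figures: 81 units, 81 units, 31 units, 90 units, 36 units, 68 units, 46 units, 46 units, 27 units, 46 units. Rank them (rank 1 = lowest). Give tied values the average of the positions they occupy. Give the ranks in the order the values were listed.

8.5, 8.5, 2, 10, 3, 7, 5, 5, 1, 5

Sorted (ascending): 27, 31, 36, 46, 46, 46, 68, 81, 81, 90
The 3 values of 46 occupy positions 4–6 → average rank 5.
The 2 values of 81 occupy positions 8–9 → average rank (8+9)/2 = 8.5.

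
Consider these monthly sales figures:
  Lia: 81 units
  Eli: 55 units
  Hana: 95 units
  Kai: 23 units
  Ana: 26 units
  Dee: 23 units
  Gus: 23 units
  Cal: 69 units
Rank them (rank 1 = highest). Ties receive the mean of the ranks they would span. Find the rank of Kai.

7

Sorted (descending): 95, 81, 69, 55, 26, 23, 23, 23
The 3 values of 23 occupy positions 6–8 → average rank 7.
Kai has value 23 units → rank 7.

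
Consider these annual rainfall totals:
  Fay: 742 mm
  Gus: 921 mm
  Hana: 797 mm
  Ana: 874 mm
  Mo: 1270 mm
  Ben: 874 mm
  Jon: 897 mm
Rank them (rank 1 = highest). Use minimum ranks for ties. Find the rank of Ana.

4

Sorted (descending): 1270, 921, 897, 874, 874, 797, 742
The 2 values of 874 occupy positions 4–5 → each gets rank 4.
Ana has value 874 mm → rank 4.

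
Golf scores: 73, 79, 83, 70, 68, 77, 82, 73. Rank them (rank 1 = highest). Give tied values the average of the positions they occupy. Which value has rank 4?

Sorted (descending): 83, 82, 79, 77, 73, 73, 70, 68
The 2 values of 73 occupy positions 5–6 → average rank (5+6)/2 = 5.5.
Rank 4 → value 77.

77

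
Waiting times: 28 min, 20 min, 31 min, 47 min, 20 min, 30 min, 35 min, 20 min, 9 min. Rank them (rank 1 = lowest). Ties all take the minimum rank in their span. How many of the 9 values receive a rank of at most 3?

4

Sorted (ascending): 9, 20, 20, 20, 28, 30, 31, 35, 47
The 3 values of 20 occupy positions 2–4 → each gets rank 2.
Ranks ≤ 3: {1, 2, 2, 2} → 4 values.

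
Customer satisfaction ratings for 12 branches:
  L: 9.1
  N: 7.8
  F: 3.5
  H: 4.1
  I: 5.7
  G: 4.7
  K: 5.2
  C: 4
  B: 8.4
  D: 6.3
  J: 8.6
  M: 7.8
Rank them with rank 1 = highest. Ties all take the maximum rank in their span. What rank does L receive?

1

Sorted (descending): 9.1, 8.6, 8.4, 7.8, 7.8, 6.3, 5.7, 5.2, 4.7, 4.1, 4, 3.5
The 2 values of 7.8 occupy positions 4–5 → each gets rank 5.
L has value 9.1 → rank 1.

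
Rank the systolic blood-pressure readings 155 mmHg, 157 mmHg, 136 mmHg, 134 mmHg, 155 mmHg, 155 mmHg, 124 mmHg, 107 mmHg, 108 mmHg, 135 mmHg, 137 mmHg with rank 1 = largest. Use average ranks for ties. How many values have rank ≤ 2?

1

Sorted (descending): 157, 155, 155, 155, 137, 136, 135, 134, 124, 108, 107
The 3 values of 155 occupy positions 2–4 → average rank 3.
Ranks ≤ 2: {1} → 1 value.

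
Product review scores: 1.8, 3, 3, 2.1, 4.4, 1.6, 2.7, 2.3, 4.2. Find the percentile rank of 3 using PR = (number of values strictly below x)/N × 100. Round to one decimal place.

N = 9.
Strictly below 3: 5. Equal to 3: 2.
PR = 5/9 × 100 = 55.6

55.6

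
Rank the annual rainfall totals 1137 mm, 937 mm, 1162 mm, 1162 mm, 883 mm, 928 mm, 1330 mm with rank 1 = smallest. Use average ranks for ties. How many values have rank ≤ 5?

Sorted (ascending): 883, 928, 937, 1137, 1162, 1162, 1330
The 2 values of 1162 occupy positions 5–6 → average rank (5+6)/2 = 5.5.
Ranks ≤ 5: {1, 2, 3, 4} → 4 values.

4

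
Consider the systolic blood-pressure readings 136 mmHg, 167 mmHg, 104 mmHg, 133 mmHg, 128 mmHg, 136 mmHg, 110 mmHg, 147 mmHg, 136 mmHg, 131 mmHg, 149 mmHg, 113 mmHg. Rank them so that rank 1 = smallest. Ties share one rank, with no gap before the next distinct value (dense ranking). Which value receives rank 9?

149

Sorted (ascending): 104, 110, 113, 128, 131, 133, 136, 136, 136, 147, 149, 167
The 3 values of 136 share dense rank 7.
Remaining distinct values take the next consecutive integers.
Rank 9 → value 149.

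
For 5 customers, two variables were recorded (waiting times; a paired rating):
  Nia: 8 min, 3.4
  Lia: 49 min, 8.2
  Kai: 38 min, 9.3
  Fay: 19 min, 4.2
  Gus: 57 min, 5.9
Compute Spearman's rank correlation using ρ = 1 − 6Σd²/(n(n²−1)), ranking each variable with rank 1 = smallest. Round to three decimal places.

0.600

Ranks of variable 1: 1, 4, 3, 2, 5
Ranks of variable 2: 1, 4, 5, 2, 3
d = r₁ − r₂: 0, 0, -2, 0, 2
d²: 0, 0, 4, 0, 4; Σd² = 8
ρ = 1 − 6·8/(5·24) = 1 − 48/120 = 0.600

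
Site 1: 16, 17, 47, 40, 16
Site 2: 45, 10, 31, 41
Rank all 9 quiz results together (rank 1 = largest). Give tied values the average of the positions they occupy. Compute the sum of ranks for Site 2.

Sorted (descending): 47, 45, 41, 40, 31, 17, 16, 16, 10
The 2 values of 16 occupy positions 7–8 → average rank (7+8)/2 = 7.5.
Site 2 values → pooled ranks: 45→2, 10→9, 31→5, 41→3
Rank sum = 2 + 9 + 5 + 3 = 19

19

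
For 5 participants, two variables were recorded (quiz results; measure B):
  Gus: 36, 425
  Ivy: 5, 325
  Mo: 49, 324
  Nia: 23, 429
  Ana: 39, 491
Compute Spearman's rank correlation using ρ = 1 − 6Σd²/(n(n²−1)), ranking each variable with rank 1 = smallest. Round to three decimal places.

-0.100

Ranks of variable 1: 3, 1, 5, 2, 4
Ranks of variable 2: 3, 2, 1, 4, 5
d = r₁ − r₂: 0, -1, 4, -2, -1
d²: 0, 1, 16, 4, 1; Σd² = 22
ρ = 1 − 6·22/(5·24) = 1 − 132/120 = -0.100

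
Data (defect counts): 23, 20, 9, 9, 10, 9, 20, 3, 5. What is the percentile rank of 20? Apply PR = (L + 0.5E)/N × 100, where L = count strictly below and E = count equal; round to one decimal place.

77.8

N = 9.
Strictly below 20: 6. Equal to 20: 2.
PR = (6 + 0.5·2)/9 × 100 = 77.8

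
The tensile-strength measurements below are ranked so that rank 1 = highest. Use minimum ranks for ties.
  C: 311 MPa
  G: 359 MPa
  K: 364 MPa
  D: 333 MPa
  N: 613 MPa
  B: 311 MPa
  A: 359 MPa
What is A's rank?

3

Sorted (descending): 613, 364, 359, 359, 333, 311, 311
The 2 values of 359 occupy positions 3–4 → each gets rank 3.
The 2 values of 311 occupy positions 6–7 → each gets rank 6.
A has value 359 MPa → rank 3.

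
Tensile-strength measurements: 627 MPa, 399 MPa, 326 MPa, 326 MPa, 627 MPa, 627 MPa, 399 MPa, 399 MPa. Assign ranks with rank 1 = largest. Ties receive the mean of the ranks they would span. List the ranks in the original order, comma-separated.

2, 5, 7.5, 7.5, 2, 2, 5, 5

Sorted (descending): 627, 627, 627, 399, 399, 399, 326, 326
The 3 values of 627 occupy positions 1–3 → average rank 2.
The 3 values of 399 occupy positions 4–6 → average rank 5.
The 2 values of 326 occupy positions 7–8 → average rank (7+8)/2 = 7.5.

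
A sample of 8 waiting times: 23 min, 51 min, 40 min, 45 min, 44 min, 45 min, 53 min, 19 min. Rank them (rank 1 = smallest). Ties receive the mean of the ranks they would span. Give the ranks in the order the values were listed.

Sorted (ascending): 19, 23, 40, 44, 45, 45, 51, 53
The 2 values of 45 occupy positions 5–6 → average rank (5+6)/2 = 5.5.

2, 7, 3, 5.5, 4, 5.5, 8, 1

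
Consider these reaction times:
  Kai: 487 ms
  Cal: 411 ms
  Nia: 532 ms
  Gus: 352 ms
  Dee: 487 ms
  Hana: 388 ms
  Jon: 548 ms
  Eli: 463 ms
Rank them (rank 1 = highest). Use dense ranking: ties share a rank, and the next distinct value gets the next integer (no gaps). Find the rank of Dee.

Sorted (descending): 548, 532, 487, 487, 463, 411, 388, 352
The 2 values of 487 share dense rank 3.
Remaining distinct values take the next consecutive integers.
Dee has value 487 ms → rank 3.

3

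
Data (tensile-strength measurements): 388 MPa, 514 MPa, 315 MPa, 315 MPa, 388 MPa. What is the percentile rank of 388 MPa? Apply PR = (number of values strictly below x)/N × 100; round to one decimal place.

N = 5.
Strictly below 388: 2. Equal to 388: 2.
PR = 2/5 × 100 = 40.0

40.0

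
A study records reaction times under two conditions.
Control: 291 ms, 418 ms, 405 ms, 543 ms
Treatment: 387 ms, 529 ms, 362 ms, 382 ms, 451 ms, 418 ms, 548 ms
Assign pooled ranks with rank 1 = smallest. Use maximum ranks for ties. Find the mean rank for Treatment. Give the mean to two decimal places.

6.29

Sorted (ascending): 291, 362, 382, 387, 405, 418, 418, 451, 529, 543, 548
The 2 values of 418 occupy positions 6–7 → each gets rank 7.
Treatment values → pooled ranks: 387→4, 529→9, 362→2, 382→3, 451→8, 418→7, 548→11
Mean rank = (4 + 9 + 2 + 3 + 8 + 7 + 11) / 7 = 6.29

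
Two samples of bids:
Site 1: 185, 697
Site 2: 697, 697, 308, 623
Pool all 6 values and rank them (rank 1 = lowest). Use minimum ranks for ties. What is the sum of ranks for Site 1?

Sorted (ascending): 185, 308, 623, 697, 697, 697
The 3 values of 697 occupy positions 4–6 → each gets rank 4.
Site 1 values → pooled ranks: 185→1, 697→4
Rank sum = 1 + 4 = 5

5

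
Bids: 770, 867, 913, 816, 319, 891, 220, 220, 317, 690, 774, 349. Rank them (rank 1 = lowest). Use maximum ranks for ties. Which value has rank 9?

Sorted (ascending): 220, 220, 317, 319, 349, 690, 770, 774, 816, 867, 891, 913
The 2 values of 220 occupy positions 1–2 → each gets rank 2.
Rank 9 → value 816.

816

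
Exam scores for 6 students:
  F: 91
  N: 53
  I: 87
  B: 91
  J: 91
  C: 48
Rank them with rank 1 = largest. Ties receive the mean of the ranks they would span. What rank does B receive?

2

Sorted (descending): 91, 91, 91, 87, 53, 48
The 3 values of 91 occupy positions 1–3 → average rank 2.
B has value 91 → rank 2.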